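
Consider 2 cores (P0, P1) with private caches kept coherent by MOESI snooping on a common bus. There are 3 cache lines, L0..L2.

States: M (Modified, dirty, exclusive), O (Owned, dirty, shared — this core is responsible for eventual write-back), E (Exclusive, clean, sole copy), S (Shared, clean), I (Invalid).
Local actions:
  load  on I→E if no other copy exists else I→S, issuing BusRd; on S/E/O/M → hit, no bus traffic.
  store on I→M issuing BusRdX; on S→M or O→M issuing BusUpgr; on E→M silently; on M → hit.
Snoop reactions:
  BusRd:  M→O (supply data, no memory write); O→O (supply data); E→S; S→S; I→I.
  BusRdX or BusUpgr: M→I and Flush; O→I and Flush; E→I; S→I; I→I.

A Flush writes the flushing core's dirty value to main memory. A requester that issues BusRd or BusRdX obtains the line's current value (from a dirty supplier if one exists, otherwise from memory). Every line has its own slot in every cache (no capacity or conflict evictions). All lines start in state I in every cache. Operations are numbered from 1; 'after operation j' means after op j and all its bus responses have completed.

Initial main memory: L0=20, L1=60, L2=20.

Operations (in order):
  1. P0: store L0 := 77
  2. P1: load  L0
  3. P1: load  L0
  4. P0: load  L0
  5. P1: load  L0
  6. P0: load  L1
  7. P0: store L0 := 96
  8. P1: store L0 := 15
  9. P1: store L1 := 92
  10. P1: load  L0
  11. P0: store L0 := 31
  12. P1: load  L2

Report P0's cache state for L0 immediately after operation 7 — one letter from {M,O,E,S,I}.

state = M

step 1: P0: store L0 := 77  ⟶  MI  (L0)  txn=BusRdX  M[L0]=20
step 2: P1: load  L0  ⟶  OS  (L0)  txn=BusRd  M[L0]=20
step 3: P1: load  L0  ⟶  OS  (L0)  txn=∅  M[L0]=20
step 4: P0: load  L0  ⟶  OS  (L0)  txn=∅  M[L0]=20
step 5: P1: load  L0  ⟶  OS  (L0)  txn=∅  M[L0]=20
step 6: P0: load  L1  ⟶  EI  (L1)  txn=BusRd  M[L1]=60
step 7: P0: store L0 := 96  ⟶  MI  (L0)  txn=BusUpgr  M[L0]=20
step 8: P1: store L0 := 15  ⟶  IM  (L0)  txn=BusRdX+Flush  M[L0]=96
step 9: P1: store L1 := 92  ⟶  IM  (L1)  txn=BusRdX  M[L1]=60
step 10: P1: load  L0  ⟶  IM  (L0)  txn=∅  M[L0]=96
step 11: P0: store L0 := 31  ⟶  MI  (L0)  txn=BusRdX+Flush  M[L0]=15
step 12: P1: load  L2  ⟶  IE  (L2)  txn=BusRd  M[L2]=20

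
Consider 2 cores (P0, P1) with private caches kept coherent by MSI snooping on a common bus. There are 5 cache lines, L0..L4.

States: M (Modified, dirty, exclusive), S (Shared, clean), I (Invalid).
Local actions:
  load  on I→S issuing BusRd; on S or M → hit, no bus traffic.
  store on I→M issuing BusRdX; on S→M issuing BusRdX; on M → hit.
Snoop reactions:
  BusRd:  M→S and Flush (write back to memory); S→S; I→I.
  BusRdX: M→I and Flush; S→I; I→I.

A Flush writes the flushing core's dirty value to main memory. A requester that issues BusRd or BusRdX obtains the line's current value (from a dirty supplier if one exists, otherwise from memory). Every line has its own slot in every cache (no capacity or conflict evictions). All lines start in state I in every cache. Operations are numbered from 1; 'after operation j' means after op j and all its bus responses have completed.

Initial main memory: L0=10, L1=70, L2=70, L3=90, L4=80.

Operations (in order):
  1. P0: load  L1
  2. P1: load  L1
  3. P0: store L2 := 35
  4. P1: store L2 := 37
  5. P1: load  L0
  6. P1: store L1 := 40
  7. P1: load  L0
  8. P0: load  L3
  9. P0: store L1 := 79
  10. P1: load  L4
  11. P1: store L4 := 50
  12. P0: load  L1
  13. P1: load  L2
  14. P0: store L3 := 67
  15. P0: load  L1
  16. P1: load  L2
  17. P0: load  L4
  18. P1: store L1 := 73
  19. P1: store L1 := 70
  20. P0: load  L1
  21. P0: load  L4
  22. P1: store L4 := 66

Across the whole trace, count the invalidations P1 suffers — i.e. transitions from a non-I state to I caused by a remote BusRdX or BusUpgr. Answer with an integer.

step 1: P0: load  L1  ⟶  SI  (L1)  txn=BusRd  M[L1]=70
step 2: P1: load  L1  ⟶  SS  (L1)  txn=BusRd  M[L1]=70
step 3: P0: store L2 := 35  ⟶  MI  (L2)  txn=BusRdX  M[L2]=70
step 4: P1: store L2 := 37  ⟶  IM  (L2)  txn=BusRdX+Flush  M[L2]=35
step 5: P1: load  L0  ⟶  IS  (L0)  txn=BusRd  M[L0]=10
step 6: P1: store L1 := 40  ⟶  IM  (L1)  txn=BusRdX  M[L1]=70
step 7: P1: load  L0  ⟶  IS  (L0)  txn=∅  M[L0]=10
step 8: P0: load  L3  ⟶  SI  (L3)  txn=BusRd  M[L3]=90
step 9: P0: store L1 := 79  ⟶  MI  (L1)  txn=BusRdX+Flush  M[L1]=40
step 10: P1: load  L4  ⟶  IS  (L4)  txn=BusRd  M[L4]=80
step 11: P1: store L4 := 50  ⟶  IM  (L4)  txn=BusRdX  M[L4]=80
step 12: P0: load  L1  ⟶  MI  (L1)  txn=∅  M[L1]=40
step 13: P1: load  L2  ⟶  IM  (L2)  txn=∅  M[L2]=35
step 14: P0: store L3 := 67  ⟶  MI  (L3)  txn=BusRdX  M[L3]=90
step 15: P0: load  L1  ⟶  MI  (L1)  txn=∅  M[L1]=40
step 16: P1: load  L2  ⟶  IM  (L2)  txn=∅  M[L2]=35
step 17: P0: load  L4  ⟶  SS  (L4)  txn=BusRd+Flush  M[L4]=50
step 18: P1: store L1 := 73  ⟶  IM  (L1)  txn=BusRdX+Flush  M[L1]=79
step 19: P1: store L1 := 70  ⟶  IM  (L1)  txn=∅  M[L1]=79
step 20: P0: load  L1  ⟶  SS  (L1)  txn=BusRd+Flush  M[L1]=70
step 21: P0: load  L4  ⟶  SS  (L4)  txn=∅  M[L4]=50
step 22: P1: store L4 := 66  ⟶  IM  (L4)  txn=BusRdX  M[L4]=50

invalidations = 1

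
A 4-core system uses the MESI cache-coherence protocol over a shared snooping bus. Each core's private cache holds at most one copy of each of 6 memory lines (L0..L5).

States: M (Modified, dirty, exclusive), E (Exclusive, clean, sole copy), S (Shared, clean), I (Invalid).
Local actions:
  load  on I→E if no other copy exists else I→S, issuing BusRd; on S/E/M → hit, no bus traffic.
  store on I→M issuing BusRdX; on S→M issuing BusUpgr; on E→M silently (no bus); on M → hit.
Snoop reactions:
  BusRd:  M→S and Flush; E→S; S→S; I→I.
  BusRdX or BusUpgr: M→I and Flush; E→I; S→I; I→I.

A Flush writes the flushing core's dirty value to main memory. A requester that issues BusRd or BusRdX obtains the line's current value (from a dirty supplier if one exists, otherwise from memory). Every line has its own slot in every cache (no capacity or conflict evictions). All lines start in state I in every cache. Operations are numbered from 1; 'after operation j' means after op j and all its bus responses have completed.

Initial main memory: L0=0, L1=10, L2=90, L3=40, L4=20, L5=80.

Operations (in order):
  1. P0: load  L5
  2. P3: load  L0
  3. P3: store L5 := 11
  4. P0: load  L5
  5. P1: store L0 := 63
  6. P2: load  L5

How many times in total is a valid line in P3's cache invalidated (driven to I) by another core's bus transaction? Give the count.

invalidations = 1

step 1: P0: load  L5  ⟶  EIII  (L5)  txn=BusRd  M[L5]=80
step 2: P3: load  L0  ⟶  IIIE  (L0)  txn=BusRd  M[L0]=0
step 3: P3: store L5 := 11  ⟶  IIIM  (L5)  txn=BusRdX  M[L5]=80
step 4: P0: load  L5  ⟶  SIIS  (L5)  txn=BusRd+Flush  M[L5]=11
step 5: P1: store L0 := 63  ⟶  IMII  (L0)  txn=BusRdX  M[L0]=0
step 6: P2: load  L5  ⟶  SISS  (L5)  txn=BusRd  M[L5]=11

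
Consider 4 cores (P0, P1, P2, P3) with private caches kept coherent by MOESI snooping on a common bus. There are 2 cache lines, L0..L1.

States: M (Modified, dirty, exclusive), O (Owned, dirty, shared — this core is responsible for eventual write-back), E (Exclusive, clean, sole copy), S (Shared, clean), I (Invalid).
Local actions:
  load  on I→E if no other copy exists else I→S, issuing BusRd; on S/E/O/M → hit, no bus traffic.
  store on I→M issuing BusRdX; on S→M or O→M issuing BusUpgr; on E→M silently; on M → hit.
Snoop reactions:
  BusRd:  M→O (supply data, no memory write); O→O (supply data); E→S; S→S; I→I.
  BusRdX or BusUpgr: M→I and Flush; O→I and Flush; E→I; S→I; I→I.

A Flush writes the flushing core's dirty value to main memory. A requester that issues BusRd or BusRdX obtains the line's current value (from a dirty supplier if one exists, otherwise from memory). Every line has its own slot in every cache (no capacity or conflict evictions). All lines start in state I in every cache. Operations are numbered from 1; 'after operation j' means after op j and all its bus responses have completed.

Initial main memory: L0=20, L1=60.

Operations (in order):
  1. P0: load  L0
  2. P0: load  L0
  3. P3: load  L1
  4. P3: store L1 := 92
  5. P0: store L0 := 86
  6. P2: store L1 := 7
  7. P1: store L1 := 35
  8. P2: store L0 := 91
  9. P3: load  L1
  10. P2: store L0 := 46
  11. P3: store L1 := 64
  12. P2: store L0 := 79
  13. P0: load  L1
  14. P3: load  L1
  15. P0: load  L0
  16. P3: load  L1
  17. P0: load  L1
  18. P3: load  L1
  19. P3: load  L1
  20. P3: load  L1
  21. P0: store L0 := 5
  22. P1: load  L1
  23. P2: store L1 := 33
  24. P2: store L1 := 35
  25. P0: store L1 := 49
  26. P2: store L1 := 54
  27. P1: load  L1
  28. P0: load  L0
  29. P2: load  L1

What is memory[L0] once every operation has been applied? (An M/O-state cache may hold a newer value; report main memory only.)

memory[L0] = 79

step 1: P0: load  L0  ⟶  EIII  (L0)  txn=BusRd  M[L0]=20
step 2: P0: load  L0  ⟶  EIII  (L0)  txn=∅  M[L0]=20
step 3: P3: load  L1  ⟶  IIIE  (L1)  txn=BusRd  M[L1]=60
step 4: P3: store L1 := 92  ⟶  IIIM  (L1)  txn=∅  M[L1]=60
step 5: P0: store L0 := 86  ⟶  MIII  (L0)  txn=∅  M[L0]=20
step 6: P2: store L1 := 7  ⟶  IIMI  (L1)  txn=BusRdX+Flush  M[L1]=92
step 7: P1: store L1 := 35  ⟶  IMII  (L1)  txn=BusRdX+Flush  M[L1]=7
step 8: P2: store L0 := 91  ⟶  IIMI  (L0)  txn=BusRdX+Flush  M[L0]=86
step 9: P3: load  L1  ⟶  IOIS  (L1)  txn=BusRd  M[L1]=7
step 10: P2: store L0 := 46  ⟶  IIMI  (L0)  txn=∅  M[L0]=86
step 11: P3: store L1 := 64  ⟶  IIIM  (L1)  txn=BusUpgr+Flush  M[L1]=35
step 12: P2: store L0 := 79  ⟶  IIMI  (L0)  txn=∅  M[L0]=86
step 13: P0: load  L1  ⟶  SIIO  (L1)  txn=BusRd  M[L1]=35
step 14: P3: load  L1  ⟶  SIIO  (L1)  txn=∅  M[L1]=35
step 15: P0: load  L0  ⟶  SIOI  (L0)  txn=BusRd  M[L0]=86
step 16: P3: load  L1  ⟶  SIIO  (L1)  txn=∅  M[L1]=35
step 17: P0: load  L1  ⟶  SIIO  (L1)  txn=∅  M[L1]=35
step 18: P3: load  L1  ⟶  SIIO  (L1)  txn=∅  M[L1]=35
step 19: P3: load  L1  ⟶  SIIO  (L1)  txn=∅  M[L1]=35
step 20: P3: load  L1  ⟶  SIIO  (L1)  txn=∅  M[L1]=35
step 21: P0: store L0 := 5  ⟶  MIII  (L0)  txn=BusUpgr+Flush  M[L0]=79
step 22: P1: load  L1  ⟶  SSIO  (L1)  txn=BusRd  M[L1]=35
step 23: P2: store L1 := 33  ⟶  IIMI  (L1)  txn=BusRdX+Flush  M[L1]=64
step 24: P2: store L1 := 35  ⟶  IIMI  (L1)  txn=∅  M[L1]=64
step 25: P0: store L1 := 49  ⟶  MIII  (L1)  txn=BusRdX+Flush  M[L1]=35
step 26: P2: store L1 := 54  ⟶  IIMI  (L1)  txn=BusRdX+Flush  M[L1]=49
step 27: P1: load  L1  ⟶  ISOI  (L1)  txn=BusRd  M[L1]=49
step 28: P0: load  L0  ⟶  MIII  (L0)  txn=∅  M[L0]=79
step 29: P2: load  L1  ⟶  ISOI  (L1)  txn=∅  M[L1]=49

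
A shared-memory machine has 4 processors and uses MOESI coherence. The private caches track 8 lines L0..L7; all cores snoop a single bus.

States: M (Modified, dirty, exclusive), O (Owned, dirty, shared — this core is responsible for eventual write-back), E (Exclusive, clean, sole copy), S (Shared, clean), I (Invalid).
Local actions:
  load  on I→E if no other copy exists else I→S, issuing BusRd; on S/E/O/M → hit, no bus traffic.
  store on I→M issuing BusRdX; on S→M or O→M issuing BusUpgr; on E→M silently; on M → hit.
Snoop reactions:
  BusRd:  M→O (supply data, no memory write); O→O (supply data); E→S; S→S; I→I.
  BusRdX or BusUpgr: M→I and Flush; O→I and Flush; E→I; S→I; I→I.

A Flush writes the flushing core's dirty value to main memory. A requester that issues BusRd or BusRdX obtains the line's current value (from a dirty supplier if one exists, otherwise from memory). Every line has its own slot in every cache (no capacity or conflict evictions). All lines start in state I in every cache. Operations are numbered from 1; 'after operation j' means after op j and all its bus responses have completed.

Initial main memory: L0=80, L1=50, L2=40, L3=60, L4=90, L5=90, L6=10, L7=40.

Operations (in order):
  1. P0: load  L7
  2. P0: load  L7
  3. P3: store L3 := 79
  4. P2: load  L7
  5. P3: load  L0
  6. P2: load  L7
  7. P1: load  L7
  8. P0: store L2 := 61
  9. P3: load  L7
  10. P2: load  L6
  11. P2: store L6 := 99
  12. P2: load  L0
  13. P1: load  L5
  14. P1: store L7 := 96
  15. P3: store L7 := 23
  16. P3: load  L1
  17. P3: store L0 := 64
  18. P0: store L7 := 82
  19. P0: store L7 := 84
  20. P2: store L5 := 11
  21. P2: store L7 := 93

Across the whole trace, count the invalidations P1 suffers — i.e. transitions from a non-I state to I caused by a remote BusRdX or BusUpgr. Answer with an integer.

[1] P0: load  L7 | P0:E(40), P1:I, P2:I, P3:I | bus: BusRd
[2] P0: load  L7 | P0:E(40), P1:I, P2:I, P3:I | bus: none
[3] P3: store L3 := 79 | P0:I, P1:I, P2:I, P3:M(79) | bus: BusRdX
[4] P2: load  L7 | P0:S(40), P1:I, P2:S(40), P3:I | bus: BusRd
[5] P3: load  L0 | P0:I, P1:I, P2:I, P3:E(80) | bus: BusRd
[6] P2: load  L7 | P0:S(40), P1:I, P2:S(40), P3:I | bus: none
[7] P1: load  L7 | P0:S(40), P1:S(40), P2:S(40), P3:I | bus: BusRd
[8] P0: store L2 := 61 | P0:M(61), P1:I, P2:I, P3:I | bus: BusRdX
[9] P3: load  L7 | P0:S(40), P1:S(40), P2:S(40), P3:S(40) | bus: BusRd
[10] P2: load  L6 | P0:I, P1:I, P2:E(10), P3:I | bus: BusRd
[11] P2: store L6 := 99 | P0:I, P1:I, P2:M(99), P3:I | bus: none
[12] P2: load  L0 | P0:I, P1:I, P2:S(80), P3:S(80) | bus: BusRd
[13] P1: load  L5 | P0:I, P1:E(90), P2:I, P3:I | bus: BusRd
[14] P1: store L7 := 96 | P0:I, P1:M(96), P2:I, P3:I | bus: BusUpgr
[15] P3: store L7 := 23 | P0:I, P1:I, P2:I, P3:M(23) | bus: BusRdX,Flush
[16] P3: load  L1 | P0:I, P1:I, P2:I, P3:E(50) | bus: BusRd
[17] P3: store L0 := 64 | P0:I, P1:I, P2:I, P3:M(64) | bus: BusUpgr
[18] P0: store L7 := 82 | P0:M(82), P1:I, P2:I, P3:I | bus: BusRdX,Flush
[19] P0: store L7 := 84 | P0:M(84), P1:I, P2:I, P3:I | bus: none
[20] P2: store L5 := 11 | P0:I, P1:I, P2:M(11), P3:I | bus: BusRdX
[21] P2: store L7 := 93 | P0:I, P1:I, P2:M(93), P3:I | bus: BusRdX,Flush

invalidations = 2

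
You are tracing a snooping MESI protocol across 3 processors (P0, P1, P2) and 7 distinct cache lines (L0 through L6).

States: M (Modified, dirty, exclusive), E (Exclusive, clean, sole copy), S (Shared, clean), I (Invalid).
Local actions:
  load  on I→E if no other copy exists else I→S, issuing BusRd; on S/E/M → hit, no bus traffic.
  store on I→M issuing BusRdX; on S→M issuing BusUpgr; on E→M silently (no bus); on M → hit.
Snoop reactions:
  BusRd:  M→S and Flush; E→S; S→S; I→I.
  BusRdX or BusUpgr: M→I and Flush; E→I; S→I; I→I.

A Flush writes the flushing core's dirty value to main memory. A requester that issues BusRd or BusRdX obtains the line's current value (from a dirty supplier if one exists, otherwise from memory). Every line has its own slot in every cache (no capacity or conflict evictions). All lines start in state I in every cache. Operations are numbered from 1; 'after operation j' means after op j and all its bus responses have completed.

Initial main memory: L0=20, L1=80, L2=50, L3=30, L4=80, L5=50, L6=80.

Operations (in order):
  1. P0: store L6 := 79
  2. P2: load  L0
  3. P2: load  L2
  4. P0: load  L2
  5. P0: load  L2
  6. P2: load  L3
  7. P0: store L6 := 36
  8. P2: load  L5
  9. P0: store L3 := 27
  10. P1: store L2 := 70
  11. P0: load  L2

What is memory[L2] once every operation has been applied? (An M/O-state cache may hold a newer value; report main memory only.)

memory[L2] = 70

step 1: P0: store L6 := 79  ⟶  MII  (L6)  txn=BusRdX  M[L6]=80
step 2: P2: load  L0  ⟶  IIE  (L0)  txn=BusRd  M[L0]=20
step 3: P2: load  L2  ⟶  IIE  (L2)  txn=BusRd  M[L2]=50
step 4: P0: load  L2  ⟶  SIS  (L2)  txn=BusRd  M[L2]=50
step 5: P0: load  L2  ⟶  SIS  (L2)  txn=∅  M[L2]=50
step 6: P2: load  L3  ⟶  IIE  (L3)  txn=BusRd  M[L3]=30
step 7: P0: store L6 := 36  ⟶  MII  (L6)  txn=∅  M[L6]=80
step 8: P2: load  L5  ⟶  IIE  (L5)  txn=BusRd  M[L5]=50
step 9: P0: store L3 := 27  ⟶  MII  (L3)  txn=BusRdX  M[L3]=30
step 10: P1: store L2 := 70  ⟶  IMI  (L2)  txn=BusRdX  M[L2]=50
step 11: P0: load  L2  ⟶  SSI  (L2)  txn=BusRd+Flush  M[L2]=70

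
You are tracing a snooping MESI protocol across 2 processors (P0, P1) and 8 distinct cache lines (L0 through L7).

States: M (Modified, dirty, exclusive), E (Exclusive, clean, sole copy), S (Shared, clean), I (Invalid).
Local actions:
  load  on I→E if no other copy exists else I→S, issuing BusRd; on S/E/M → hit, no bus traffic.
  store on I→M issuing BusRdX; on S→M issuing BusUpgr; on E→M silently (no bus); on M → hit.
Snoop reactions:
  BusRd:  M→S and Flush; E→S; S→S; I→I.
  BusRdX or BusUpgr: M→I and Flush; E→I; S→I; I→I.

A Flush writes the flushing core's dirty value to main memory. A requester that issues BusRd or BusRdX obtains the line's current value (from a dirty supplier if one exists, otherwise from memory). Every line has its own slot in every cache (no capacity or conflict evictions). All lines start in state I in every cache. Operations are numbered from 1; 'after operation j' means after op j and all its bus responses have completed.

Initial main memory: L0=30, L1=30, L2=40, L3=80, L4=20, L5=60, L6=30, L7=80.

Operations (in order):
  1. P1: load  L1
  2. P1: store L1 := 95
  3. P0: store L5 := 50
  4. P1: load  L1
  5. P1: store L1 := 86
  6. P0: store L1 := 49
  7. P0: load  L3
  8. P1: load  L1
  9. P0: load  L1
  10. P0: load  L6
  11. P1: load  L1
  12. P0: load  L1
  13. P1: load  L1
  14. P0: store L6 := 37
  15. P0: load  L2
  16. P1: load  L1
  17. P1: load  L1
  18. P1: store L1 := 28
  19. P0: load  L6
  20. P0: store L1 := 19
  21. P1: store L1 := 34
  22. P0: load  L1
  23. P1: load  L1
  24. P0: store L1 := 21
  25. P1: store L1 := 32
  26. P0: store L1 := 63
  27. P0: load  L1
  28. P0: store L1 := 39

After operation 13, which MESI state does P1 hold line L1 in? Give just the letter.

state = S

  op1 P1: load  L1 → I/E on L1; bus BusRd; mem=30
  op2 P1: store L1 := 95 → I/M on L1; bus (none); mem=30
  op3 P0: store L5 := 50 → M/I on L5; bus BusRdX; mem=60
  op4 P1: load  L1 → I/M on L1; bus (none); mem=30
  op5 P1: store L1 := 86 → I/M on L1; bus (none); mem=30
  op6 P0: store L1 := 49 → M/I on L1; bus BusRdX Flush; mem=86
  op7 P0: load  L3 → E/I on L3; bus BusRd; mem=80
  op8 P1: load  L1 → S/S on L1; bus BusRd Flush; mem=49
  op9 P0: load  L1 → S/S on L1; bus (none); mem=49
  op10 P0: load  L6 → E/I on L6; bus BusRd; mem=30
  op11 P1: load  L1 → S/S on L1; bus (none); mem=49
  op12 P0: load  L1 → S/S on L1; bus (none); mem=49
  op13 P1: load  L1 → S/S on L1; bus (none); mem=49
  op14 P0: store L6 := 37 → M/I on L6; bus (none); mem=30
  op15 P0: load  L2 → E/I on L2; bus BusRd; mem=40
  op16 P1: load  L1 → S/S on L1; bus (none); mem=49
  op17 P1: load  L1 → S/S on L1; bus (none); mem=49
  op18 P1: store L1 := 28 → I/M on L1; bus BusUpgr; mem=49
  op19 P0: load  L6 → M/I on L6; bus (none); mem=30
  op20 P0: store L1 := 19 → M/I on L1; bus BusRdX Flush; mem=28
  op21 P1: store L1 := 34 → I/M on L1; bus BusRdX Flush; mem=19
  op22 P0: load  L1 → S/S on L1; bus BusRd Flush; mem=34
  op23 P1: load  L1 → S/S on L1; bus (none); mem=34
  op24 P0: store L1 := 21 → M/I on L1; bus BusUpgr; mem=34
  op25 P1: store L1 := 32 → I/M on L1; bus BusRdX Flush; mem=21
  op26 P0: store L1 := 63 → M/I on L1; bus BusRdX Flush; mem=32
  op27 P0: load  L1 → M/I on L1; bus (none); mem=32
  op28 P0: store L1 := 39 → M/I on L1; bus (none); mem=32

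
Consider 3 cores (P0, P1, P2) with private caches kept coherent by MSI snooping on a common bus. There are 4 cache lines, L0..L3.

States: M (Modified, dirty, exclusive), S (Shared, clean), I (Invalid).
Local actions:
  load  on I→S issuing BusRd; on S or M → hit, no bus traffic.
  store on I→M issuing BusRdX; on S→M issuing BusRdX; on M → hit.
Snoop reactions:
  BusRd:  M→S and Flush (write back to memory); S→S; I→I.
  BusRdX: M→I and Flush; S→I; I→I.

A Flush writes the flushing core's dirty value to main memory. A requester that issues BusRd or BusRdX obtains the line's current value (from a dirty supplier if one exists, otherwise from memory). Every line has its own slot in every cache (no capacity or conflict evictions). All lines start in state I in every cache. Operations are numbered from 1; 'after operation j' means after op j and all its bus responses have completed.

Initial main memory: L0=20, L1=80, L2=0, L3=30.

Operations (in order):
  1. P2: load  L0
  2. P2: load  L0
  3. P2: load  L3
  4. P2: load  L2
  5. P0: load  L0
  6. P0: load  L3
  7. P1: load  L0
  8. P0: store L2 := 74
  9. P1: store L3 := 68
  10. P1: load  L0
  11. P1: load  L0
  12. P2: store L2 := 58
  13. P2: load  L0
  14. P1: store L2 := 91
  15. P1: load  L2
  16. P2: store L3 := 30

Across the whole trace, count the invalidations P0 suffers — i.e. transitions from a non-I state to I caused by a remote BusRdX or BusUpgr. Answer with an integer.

invalidations = 2

step 1: P2: load  L0  ⟶  IIS  (L0)  txn=BusRd  M[L0]=20
step 2: P2: load  L0  ⟶  IIS  (L0)  txn=∅  M[L0]=20
step 3: P2: load  L3  ⟶  IIS  (L3)  txn=BusRd  M[L3]=30
step 4: P2: load  L2  ⟶  IIS  (L2)  txn=BusRd  M[L2]=0
step 5: P0: load  L0  ⟶  SIS  (L0)  txn=BusRd  M[L0]=20
step 6: P0: load  L3  ⟶  SIS  (L3)  txn=BusRd  M[L3]=30
step 7: P1: load  L0  ⟶  SSS  (L0)  txn=BusRd  M[L0]=20
step 8: P0: store L2 := 74  ⟶  MII  (L2)  txn=BusRdX  M[L2]=0
step 9: P1: store L3 := 68  ⟶  IMI  (L3)  txn=BusRdX  M[L3]=30
step 10: P1: load  L0  ⟶  SSS  (L0)  txn=∅  M[L0]=20
step 11: P1: load  L0  ⟶  SSS  (L0)  txn=∅  M[L0]=20
step 12: P2: store L2 := 58  ⟶  IIM  (L2)  txn=BusRdX+Flush  M[L2]=74
step 13: P2: load  L0  ⟶  SSS  (L0)  txn=∅  M[L0]=20
step 14: P1: store L2 := 91  ⟶  IMI  (L2)  txn=BusRdX+Flush  M[L2]=58
step 15: P1: load  L2  ⟶  IMI  (L2)  txn=∅  M[L2]=58
step 16: P2: store L3 := 30  ⟶  IIM  (L3)  txn=BusRdX+Flush  M[L3]=68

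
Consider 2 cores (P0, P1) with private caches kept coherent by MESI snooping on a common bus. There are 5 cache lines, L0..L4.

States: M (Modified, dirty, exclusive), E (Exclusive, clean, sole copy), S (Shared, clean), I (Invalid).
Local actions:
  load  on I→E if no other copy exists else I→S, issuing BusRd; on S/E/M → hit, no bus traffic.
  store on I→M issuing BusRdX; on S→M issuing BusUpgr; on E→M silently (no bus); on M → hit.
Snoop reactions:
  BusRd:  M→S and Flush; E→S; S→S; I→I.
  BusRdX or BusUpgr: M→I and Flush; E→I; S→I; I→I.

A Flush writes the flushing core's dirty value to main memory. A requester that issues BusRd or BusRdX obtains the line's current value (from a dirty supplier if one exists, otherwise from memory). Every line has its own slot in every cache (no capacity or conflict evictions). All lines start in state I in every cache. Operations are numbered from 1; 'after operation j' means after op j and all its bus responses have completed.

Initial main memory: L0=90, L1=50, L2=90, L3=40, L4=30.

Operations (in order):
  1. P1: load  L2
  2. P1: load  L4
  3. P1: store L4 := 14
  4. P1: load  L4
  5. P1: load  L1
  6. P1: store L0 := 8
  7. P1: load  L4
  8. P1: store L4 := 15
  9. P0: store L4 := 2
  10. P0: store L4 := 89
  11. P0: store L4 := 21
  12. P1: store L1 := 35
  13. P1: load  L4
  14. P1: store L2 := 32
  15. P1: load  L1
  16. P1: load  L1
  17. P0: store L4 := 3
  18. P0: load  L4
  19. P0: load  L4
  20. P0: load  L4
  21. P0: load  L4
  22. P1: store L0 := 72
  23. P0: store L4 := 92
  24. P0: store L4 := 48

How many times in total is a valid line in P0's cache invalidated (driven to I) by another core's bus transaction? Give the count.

[1] P1: load  L2 | P0:I, P1:E(90) | bus: BusRd
[2] P1: load  L4 | P0:I, P1:E(30) | bus: BusRd
[3] P1: store L4 := 14 | P0:I, P1:M(14) | bus: none
[4] P1: load  L4 | P0:I, P1:M(14) | bus: none
[5] P1: load  L1 | P0:I, P1:E(50) | bus: BusRd
[6] P1: store L0 := 8 | P0:I, P1:M(8) | bus: BusRdX
[7] P1: load  L4 | P0:I, P1:M(14) | bus: none
[8] P1: store L4 := 15 | P0:I, P1:M(15) | bus: none
[9] P0: store L4 := 2 | P0:M(2), P1:I | bus: BusRdX,Flush
[10] P0: store L4 := 89 | P0:M(89), P1:I | bus: none
[11] P0: store L4 := 21 | P0:M(21), P1:I | bus: none
[12] P1: store L1 := 35 | P0:I, P1:M(35) | bus: none
[13] P1: load  L4 | P0:S(21), P1:S(21) | bus: BusRd,Flush
[14] P1: store L2 := 32 | P0:I, P1:M(32) | bus: none
[15] P1: load  L1 | P0:I, P1:M(35) | bus: none
[16] P1: load  L1 | P0:I, P1:M(35) | bus: none
[17] P0: store L4 := 3 | P0:M(3), P1:I | bus: BusUpgr
[18] P0: load  L4 | P0:M(3), P1:I | bus: none
[19] P0: load  L4 | P0:M(3), P1:I | bus: none
[20] P0: load  L4 | P0:M(3), P1:I | bus: none
[21] P0: load  L4 | P0:M(3), P1:I | bus: none
[22] P1: store L0 := 72 | P0:I, P1:M(72) | bus: none
[23] P0: store L4 := 92 | P0:M(92), P1:I | bus: none
[24] P0: store L4 := 48 | P0:M(48), P1:I | bus: none

invalidations = 0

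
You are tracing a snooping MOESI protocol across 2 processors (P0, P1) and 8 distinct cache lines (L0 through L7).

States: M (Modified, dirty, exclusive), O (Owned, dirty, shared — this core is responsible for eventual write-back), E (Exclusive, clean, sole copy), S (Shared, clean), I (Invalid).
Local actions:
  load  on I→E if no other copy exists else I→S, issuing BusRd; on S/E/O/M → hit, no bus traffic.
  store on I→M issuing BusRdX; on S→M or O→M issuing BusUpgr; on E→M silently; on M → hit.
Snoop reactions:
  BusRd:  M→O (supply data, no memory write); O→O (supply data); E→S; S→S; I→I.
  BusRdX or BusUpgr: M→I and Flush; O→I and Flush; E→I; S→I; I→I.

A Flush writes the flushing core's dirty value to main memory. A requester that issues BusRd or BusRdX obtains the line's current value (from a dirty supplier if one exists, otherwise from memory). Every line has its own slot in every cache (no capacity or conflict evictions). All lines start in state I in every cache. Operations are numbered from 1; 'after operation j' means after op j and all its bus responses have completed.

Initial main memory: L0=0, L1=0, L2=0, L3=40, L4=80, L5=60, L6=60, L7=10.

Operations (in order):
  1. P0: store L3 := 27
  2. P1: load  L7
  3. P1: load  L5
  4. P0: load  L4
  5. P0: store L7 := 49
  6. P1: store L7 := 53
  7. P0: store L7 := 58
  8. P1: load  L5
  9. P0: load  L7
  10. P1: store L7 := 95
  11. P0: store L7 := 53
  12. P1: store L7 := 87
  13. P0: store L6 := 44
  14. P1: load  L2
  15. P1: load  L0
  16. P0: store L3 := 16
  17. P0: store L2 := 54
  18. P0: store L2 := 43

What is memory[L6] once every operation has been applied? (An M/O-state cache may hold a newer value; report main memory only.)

[1] P0: store L3 := 27 | P0:M(27), P1:I | bus: BusRdX
[2] P1: load  L7 | P0:I, P1:E(10) | bus: BusRd
[3] P1: load  L5 | P0:I, P1:E(60) | bus: BusRd
[4] P0: load  L4 | P0:E(80), P1:I | bus: BusRd
[5] P0: store L7 := 49 | P0:M(49), P1:I | bus: BusRdX
[6] P1: store L7 := 53 | P0:I, P1:M(53) | bus: BusRdX,Flush
[7] P0: store L7 := 58 | P0:M(58), P1:I | bus: BusRdX,Flush
[8] P1: load  L5 | P0:I, P1:E(60) | bus: none
[9] P0: load  L7 | P0:M(58), P1:I | bus: none
[10] P1: store L7 := 95 | P0:I, P1:M(95) | bus: BusRdX,Flush
[11] P0: store L7 := 53 | P0:M(53), P1:I | bus: BusRdX,Flush
[12] P1: store L7 := 87 | P0:I, P1:M(87) | bus: BusRdX,Flush
[13] P0: store L6 := 44 | P0:M(44), P1:I | bus: BusRdX
[14] P1: load  L2 | P0:I, P1:E(0) | bus: BusRd
[15] P1: load  L0 | P0:I, P1:E(0) | bus: BusRd
[16] P0: store L3 := 16 | P0:M(16), P1:I | bus: none
[17] P0: store L2 := 54 | P0:M(54), P1:I | bus: BusRdX
[18] P0: store L2 := 43 | P0:M(43), P1:I | bus: none

memory[L6] = 60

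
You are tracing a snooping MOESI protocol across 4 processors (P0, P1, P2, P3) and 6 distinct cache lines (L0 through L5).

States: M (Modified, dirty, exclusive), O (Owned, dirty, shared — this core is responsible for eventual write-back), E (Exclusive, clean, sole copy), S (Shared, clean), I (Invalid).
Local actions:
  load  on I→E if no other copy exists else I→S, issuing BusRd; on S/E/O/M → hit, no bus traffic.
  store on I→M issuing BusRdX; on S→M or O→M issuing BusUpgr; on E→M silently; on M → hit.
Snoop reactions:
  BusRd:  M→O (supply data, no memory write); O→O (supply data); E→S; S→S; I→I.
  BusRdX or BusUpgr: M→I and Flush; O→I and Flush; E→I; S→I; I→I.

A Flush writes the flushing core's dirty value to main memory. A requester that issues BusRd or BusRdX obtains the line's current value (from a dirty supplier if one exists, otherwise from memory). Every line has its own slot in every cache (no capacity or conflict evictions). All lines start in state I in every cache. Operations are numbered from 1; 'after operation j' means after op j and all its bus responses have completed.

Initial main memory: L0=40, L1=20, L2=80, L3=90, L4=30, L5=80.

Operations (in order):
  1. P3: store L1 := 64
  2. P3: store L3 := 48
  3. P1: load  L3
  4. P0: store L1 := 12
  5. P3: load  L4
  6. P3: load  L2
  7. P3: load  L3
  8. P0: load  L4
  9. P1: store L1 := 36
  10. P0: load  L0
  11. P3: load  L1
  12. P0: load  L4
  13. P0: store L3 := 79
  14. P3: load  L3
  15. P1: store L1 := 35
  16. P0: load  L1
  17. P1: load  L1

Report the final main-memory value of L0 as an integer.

memory[L0] = 40

[1] P3: store L1 := 64 | P0:I, P1:I, P2:I, P3:M(64) | bus: BusRdX
[2] P3: store L3 := 48 | P0:I, P1:I, P2:I, P3:M(48) | bus: BusRdX
[3] P1: load  L3 | P0:I, P1:S(48), P2:I, P3:O(48) | bus: BusRd
[4] P0: store L1 := 12 | P0:M(12), P1:I, P2:I, P3:I | bus: BusRdX,Flush
[5] P3: load  L4 | P0:I, P1:I, P2:I, P3:E(30) | bus: BusRd
[6] P3: load  L2 | P0:I, P1:I, P2:I, P3:E(80) | bus: BusRd
[7] P3: load  L3 | P0:I, P1:S(48), P2:I, P3:O(48) | bus: none
[8] P0: load  L4 | P0:S(30), P1:I, P2:I, P3:S(30) | bus: BusRd
[9] P1: store L1 := 36 | P0:I, P1:M(36), P2:I, P3:I | bus: BusRdX,Flush
[10] P0: load  L0 | P0:E(40), P1:I, P2:I, P3:I | bus: BusRd
[11] P3: load  L1 | P0:I, P1:O(36), P2:I, P3:S(36) | bus: BusRd
[12] P0: load  L4 | P0:S(30), P1:I, P2:I, P3:S(30) | bus: none
[13] P0: store L3 := 79 | P0:M(79), P1:I, P2:I, P3:I | bus: BusRdX,Flush
[14] P3: load  L3 | P0:O(79), P1:I, P2:I, P3:S(79) | bus: BusRd
[15] P1: store L1 := 35 | P0:I, P1:M(35), P2:I, P3:I | bus: BusUpgr
[16] P0: load  L1 | P0:S(35), P1:O(35), P2:I, P3:I | bus: BusRd
[17] P1: load  L1 | P0:S(35), P1:O(35), P2:I, P3:I | bus: none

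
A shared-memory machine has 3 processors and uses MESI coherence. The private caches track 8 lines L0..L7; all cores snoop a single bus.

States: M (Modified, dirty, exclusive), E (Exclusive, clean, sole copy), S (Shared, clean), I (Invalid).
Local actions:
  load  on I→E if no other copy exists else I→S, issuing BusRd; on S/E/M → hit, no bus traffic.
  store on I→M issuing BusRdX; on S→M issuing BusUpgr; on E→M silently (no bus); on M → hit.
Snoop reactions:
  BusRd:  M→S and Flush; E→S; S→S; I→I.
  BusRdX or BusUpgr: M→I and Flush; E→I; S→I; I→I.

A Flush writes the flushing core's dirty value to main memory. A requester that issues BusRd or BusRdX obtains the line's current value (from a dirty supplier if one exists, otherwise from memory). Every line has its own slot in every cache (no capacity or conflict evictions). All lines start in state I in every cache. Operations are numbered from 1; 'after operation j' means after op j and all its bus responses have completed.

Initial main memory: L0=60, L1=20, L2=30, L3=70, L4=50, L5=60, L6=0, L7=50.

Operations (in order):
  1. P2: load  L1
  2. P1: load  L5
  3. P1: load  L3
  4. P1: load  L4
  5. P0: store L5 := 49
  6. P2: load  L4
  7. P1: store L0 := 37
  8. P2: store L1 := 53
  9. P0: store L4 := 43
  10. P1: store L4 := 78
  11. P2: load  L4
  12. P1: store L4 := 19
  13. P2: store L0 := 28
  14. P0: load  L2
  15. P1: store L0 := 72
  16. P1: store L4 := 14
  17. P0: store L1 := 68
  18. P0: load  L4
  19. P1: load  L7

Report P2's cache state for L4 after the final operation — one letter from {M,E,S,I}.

  op1 P2: load  L1 → I/I/E on L1; bus BusRd; mem=20
  op2 P1: load  L5 → I/E/I on L5; bus BusRd; mem=60
  op3 P1: load  L3 → I/E/I on L3; bus BusRd; mem=70
  op4 P1: load  L4 → I/E/I on L4; bus BusRd; mem=50
  op5 P0: store L5 := 49 → M/I/I on L5; bus BusRdX; mem=60
  op6 P2: load  L4 → I/S/S on L4; bus BusRd; mem=50
  op7 P1: store L0 := 37 → I/M/I on L0; bus BusRdX; mem=60
  op8 P2: store L1 := 53 → I/I/M on L1; bus (none); mem=20
  op9 P0: store L4 := 43 → M/I/I on L4; bus BusRdX; mem=50
  op10 P1: store L4 := 78 → I/M/I on L4; bus BusRdX Flush; mem=43
  op11 P2: load  L4 → I/S/S on L4; bus BusRd Flush; mem=78
  op12 P1: store L4 := 19 → I/M/I on L4; bus BusUpgr; mem=78
  op13 P2: store L0 := 28 → I/I/M on L0; bus BusRdX Flush; mem=37
  op14 P0: load  L2 → E/I/I on L2; bus BusRd; mem=30
  op15 P1: store L0 := 72 → I/M/I on L0; bus BusRdX Flush; mem=28
  op16 P1: store L4 := 14 → I/M/I on L4; bus (none); mem=78
  op17 P0: store L1 := 68 → M/I/I on L1; bus BusRdX Flush; mem=53
  op18 P0: load  L4 → S/S/I on L4; bus BusRd Flush; mem=14
  op19 P1: load  L7 → I/E/I on L7; bus BusRd; mem=50

state = I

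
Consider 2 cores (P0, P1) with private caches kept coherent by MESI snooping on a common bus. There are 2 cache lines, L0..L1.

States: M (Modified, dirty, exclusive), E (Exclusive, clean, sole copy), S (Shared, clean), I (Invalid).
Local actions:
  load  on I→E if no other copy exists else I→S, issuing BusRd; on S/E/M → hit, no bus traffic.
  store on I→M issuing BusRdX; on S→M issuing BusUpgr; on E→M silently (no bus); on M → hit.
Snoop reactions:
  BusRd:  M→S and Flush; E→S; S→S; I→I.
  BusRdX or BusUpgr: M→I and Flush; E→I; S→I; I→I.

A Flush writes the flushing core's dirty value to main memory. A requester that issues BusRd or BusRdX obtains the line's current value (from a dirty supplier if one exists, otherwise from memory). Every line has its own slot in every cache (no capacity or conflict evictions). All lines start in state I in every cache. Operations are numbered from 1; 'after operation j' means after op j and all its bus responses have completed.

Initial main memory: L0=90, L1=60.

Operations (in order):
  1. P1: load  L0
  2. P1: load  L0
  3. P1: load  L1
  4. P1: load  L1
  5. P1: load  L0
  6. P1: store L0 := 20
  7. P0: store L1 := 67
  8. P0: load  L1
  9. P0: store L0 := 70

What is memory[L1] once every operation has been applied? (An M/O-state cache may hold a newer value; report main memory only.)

memory[L1] = 60

1. P1: load  L0  bus=[BusRd]  L0: P0=I P1=E  mem[L0]=90
2. P1: load  L0  bus=[-]  L0: P0=I P1=E  mem[L0]=90
3. P1: load  L1  bus=[BusRd]  L1: P0=I P1=E  mem[L1]=60
4. P1: load  L1  bus=[-]  L1: P0=I P1=E  mem[L1]=60
5. P1: load  L0  bus=[-]  L0: P0=I P1=E  mem[L0]=90
6. P1: store L0 := 20  bus=[-]  L0: P0=I P1=M  mem[L0]=90
7. P0: store L1 := 67  bus=[BusRdX]  L1: P0=M P1=I  mem[L1]=60
8. P0: load  L1  bus=[-]  L1: P0=M P1=I  mem[L1]=60
9. P0: store L0 := 70  bus=[BusRdX,Flush]  L0: P0=M P1=I  mem[L0]=20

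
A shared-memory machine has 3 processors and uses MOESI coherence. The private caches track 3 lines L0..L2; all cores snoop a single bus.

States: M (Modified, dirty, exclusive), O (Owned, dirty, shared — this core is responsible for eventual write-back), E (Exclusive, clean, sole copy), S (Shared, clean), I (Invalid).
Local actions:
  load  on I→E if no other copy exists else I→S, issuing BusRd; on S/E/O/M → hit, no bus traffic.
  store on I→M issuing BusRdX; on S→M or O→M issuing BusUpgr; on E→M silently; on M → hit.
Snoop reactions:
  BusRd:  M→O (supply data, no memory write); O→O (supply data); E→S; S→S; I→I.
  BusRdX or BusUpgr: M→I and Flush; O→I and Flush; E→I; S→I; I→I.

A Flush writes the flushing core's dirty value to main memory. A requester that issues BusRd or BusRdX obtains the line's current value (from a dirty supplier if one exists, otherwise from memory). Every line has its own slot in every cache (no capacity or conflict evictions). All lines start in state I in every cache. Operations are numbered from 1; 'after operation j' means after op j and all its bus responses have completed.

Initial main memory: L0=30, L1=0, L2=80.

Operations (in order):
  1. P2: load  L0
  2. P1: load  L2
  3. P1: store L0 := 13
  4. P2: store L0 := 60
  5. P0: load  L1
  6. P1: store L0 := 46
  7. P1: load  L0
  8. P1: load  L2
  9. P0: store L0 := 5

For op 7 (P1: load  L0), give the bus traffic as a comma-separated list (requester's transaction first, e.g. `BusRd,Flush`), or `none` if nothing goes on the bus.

bus = none

  op1 P2: load  L0 → I/I/E on L0; bus BusRd; mem=30
  op2 P1: load  L2 → I/E/I on L2; bus BusRd; mem=80
  op3 P1: store L0 := 13 → I/M/I on L0; bus BusRdX; mem=30
  op4 P2: store L0 := 60 → I/I/M on L0; bus BusRdX Flush; mem=13
  op5 P0: load  L1 → E/I/I on L1; bus BusRd; mem=0
  op6 P1: store L0 := 46 → I/M/I on L0; bus BusRdX Flush; mem=60
  op7 P1: load  L0 → I/M/I on L0; bus (none); mem=60
  op8 P1: load  L2 → I/E/I on L2; bus (none); mem=80
  op9 P0: store L0 := 5 → M/I/I on L0; bus BusRdX Flush; mem=46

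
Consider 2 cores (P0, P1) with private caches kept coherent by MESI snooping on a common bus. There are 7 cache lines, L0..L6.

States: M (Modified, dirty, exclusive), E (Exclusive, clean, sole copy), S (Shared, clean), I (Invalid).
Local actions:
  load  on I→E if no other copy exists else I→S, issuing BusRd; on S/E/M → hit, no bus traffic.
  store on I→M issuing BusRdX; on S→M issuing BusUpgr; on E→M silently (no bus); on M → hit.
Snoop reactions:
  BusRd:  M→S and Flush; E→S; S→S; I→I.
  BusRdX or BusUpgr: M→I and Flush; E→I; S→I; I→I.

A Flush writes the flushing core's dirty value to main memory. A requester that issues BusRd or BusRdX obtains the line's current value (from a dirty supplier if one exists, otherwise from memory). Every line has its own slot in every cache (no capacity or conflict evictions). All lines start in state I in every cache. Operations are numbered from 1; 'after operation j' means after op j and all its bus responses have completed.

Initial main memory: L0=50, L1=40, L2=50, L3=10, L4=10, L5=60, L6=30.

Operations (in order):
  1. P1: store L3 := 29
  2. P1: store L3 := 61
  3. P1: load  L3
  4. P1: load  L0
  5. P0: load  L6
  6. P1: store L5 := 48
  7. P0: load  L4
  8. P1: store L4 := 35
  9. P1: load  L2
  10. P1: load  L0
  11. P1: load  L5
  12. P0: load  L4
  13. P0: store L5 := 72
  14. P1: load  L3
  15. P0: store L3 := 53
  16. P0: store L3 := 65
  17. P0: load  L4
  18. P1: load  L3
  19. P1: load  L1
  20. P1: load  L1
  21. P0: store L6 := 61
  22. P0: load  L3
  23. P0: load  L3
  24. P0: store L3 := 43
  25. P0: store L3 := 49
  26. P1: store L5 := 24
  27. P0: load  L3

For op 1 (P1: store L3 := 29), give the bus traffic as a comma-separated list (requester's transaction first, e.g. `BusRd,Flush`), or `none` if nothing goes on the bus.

bus = BusRdX

[1] P1: store L3 := 29 | P0:I, P1:M(29) | bus: BusRdX
[2] P1: store L3 := 61 | P0:I, P1:M(61) | bus: none
[3] P1: load  L3 | P0:I, P1:M(61) | bus: none
[4] P1: load  L0 | P0:I, P1:E(50) | bus: BusRd
[5] P0: load  L6 | P0:E(30), P1:I | bus: BusRd
[6] P1: store L5 := 48 | P0:I, P1:M(48) | bus: BusRdX
[7] P0: load  L4 | P0:E(10), P1:I | bus: BusRd
[8] P1: store L4 := 35 | P0:I, P1:M(35) | bus: BusRdX
[9] P1: load  L2 | P0:I, P1:E(50) | bus: BusRd
[10] P1: load  L0 | P0:I, P1:E(50) | bus: none
[11] P1: load  L5 | P0:I, P1:M(48) | bus: none
[12] P0: load  L4 | P0:S(35), P1:S(35) | bus: BusRd,Flush
[13] P0: store L5 := 72 | P0:M(72), P1:I | bus: BusRdX,Flush
[14] P1: load  L3 | P0:I, P1:M(61) | bus: none
[15] P0: store L3 := 53 | P0:M(53), P1:I | bus: BusRdX,Flush
[16] P0: store L3 := 65 | P0:M(65), P1:I | bus: none
[17] P0: load  L4 | P0:S(35), P1:S(35) | bus: none
[18] P1: load  L3 | P0:S(65), P1:S(65) | bus: BusRd,Flush
[19] P1: load  L1 | P0:I, P1:E(40) | bus: BusRd
[20] P1: load  L1 | P0:I, P1:E(40) | bus: none
[21] P0: store L6 := 61 | P0:M(61), P1:I | bus: none
[22] P0: load  L3 | P0:S(65), P1:S(65) | bus: none
[23] P0: load  L3 | P0:S(65), P1:S(65) | bus: none
[24] P0: store L3 := 43 | P0:M(43), P1:I | bus: BusUpgr
[25] P0: store L3 := 49 | P0:M(49), P1:I | bus: none
[26] P1: store L5 := 24 | P0:I, P1:M(24) | bus: BusRdX,Flush
[27] P0: load  L3 | P0:M(49), P1:I | bus: none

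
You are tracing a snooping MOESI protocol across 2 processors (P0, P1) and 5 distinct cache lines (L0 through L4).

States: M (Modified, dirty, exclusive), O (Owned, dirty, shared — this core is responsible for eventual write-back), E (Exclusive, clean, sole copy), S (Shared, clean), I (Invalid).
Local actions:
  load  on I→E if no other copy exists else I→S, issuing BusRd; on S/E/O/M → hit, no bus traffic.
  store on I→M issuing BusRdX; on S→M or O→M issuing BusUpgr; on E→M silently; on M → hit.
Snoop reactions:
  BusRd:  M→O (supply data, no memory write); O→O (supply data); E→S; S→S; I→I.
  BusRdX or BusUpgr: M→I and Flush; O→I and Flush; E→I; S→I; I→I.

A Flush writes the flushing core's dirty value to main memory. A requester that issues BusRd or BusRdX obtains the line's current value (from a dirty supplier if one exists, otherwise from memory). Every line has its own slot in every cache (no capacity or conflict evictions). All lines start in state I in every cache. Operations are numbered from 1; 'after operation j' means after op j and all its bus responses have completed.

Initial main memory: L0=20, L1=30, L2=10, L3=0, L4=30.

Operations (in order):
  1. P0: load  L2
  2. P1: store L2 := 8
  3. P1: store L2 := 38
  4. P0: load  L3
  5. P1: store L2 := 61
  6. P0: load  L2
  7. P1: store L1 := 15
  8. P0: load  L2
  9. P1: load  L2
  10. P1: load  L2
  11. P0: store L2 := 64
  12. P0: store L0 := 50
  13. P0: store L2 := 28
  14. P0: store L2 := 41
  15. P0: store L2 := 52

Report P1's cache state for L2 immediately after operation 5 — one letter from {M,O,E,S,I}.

state = M

step 1: P0: load  L2  ⟶  EI  (L2)  txn=BusRd  M[L2]=10
step 2: P1: store L2 := 8  ⟶  IM  (L2)  txn=BusRdX  M[L2]=10
step 3: P1: store L2 := 38  ⟶  IM  (L2)  txn=∅  M[L2]=10
step 4: P0: load  L3  ⟶  EI  (L3)  txn=BusRd  M[L3]=0
step 5: P1: store L2 := 61  ⟶  IM  (L2)  txn=∅  M[L2]=10
step 6: P0: load  L2  ⟶  SO  (L2)  txn=BusRd  M[L2]=10
step 7: P1: store L1 := 15  ⟶  IM  (L1)  txn=BusRdX  M[L1]=30
step 8: P0: load  L2  ⟶  SO  (L2)  txn=∅  M[L2]=10
step 9: P1: load  L2  ⟶  SO  (L2)  txn=∅  M[L2]=10
step 10: P1: load  L2  ⟶  SO  (L2)  txn=∅  M[L2]=10
step 11: P0: store L2 := 64  ⟶  MI  (L2)  txn=BusUpgr+Flush  M[L2]=61
step 12: P0: store L0 := 50  ⟶  MI  (L0)  txn=BusRdX  M[L0]=20
step 13: P0: store L2 := 28  ⟶  MI  (L2)  txn=∅  M[L2]=61
step 14: P0: store L2 := 41  ⟶  MI  (L2)  txn=∅  M[L2]=61
step 15: P0: store L2 := 52  ⟶  MI  (L2)  txn=∅  M[L2]=61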